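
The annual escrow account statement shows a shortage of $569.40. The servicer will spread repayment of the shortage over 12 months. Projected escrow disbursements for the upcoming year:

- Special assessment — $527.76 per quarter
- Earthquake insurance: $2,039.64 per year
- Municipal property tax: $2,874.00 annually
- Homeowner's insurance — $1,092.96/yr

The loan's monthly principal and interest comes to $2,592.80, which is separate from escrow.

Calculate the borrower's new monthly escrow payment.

Special assessment = $527.76 × 4 = $2,111.04/yr
Earthquake insurance = $2,039.64/yr
Municipal property tax = $2,874.00/yr
Homeowner's insurance = $1,092.96/yr
Annual escrow total = $8,117.64
Per month = $8,117.64 ÷ 12 = $676.47
Shortage spread = $569.40 ÷ 12 = $47.45/mo
Adjusted monthly = $676.47 + $47.45 = $723.92

$723.92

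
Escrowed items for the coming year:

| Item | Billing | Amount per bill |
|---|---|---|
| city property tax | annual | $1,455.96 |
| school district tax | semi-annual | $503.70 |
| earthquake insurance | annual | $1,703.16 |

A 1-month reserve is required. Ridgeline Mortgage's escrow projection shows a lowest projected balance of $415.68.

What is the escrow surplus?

$68.47

City property tax — $1,455.96
School district tax — $503.70 × 2 = $1,007.40
Earthquake insurance — $1,703.16
Combined annual = $4,166.52
Monthly escrow = $4,166.52 / 12 = $347.21
Cushion = 1 × $347.21 = $347.21
Surplus = $415.68 − $347.21 = $68.47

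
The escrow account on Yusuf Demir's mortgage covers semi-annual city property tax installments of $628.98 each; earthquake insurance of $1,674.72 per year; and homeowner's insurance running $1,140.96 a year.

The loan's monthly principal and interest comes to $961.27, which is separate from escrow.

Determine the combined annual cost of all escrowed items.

$4,073.64

City property tax: $628.98 × 2 = $1,257.96 per year
Earthquake insurance: $1,674.72 per year
Homeowner's insurance: $1,140.96 per year
Total per year = $1,257.96 + $1,674.72 + $1,140.96 = $4,073.64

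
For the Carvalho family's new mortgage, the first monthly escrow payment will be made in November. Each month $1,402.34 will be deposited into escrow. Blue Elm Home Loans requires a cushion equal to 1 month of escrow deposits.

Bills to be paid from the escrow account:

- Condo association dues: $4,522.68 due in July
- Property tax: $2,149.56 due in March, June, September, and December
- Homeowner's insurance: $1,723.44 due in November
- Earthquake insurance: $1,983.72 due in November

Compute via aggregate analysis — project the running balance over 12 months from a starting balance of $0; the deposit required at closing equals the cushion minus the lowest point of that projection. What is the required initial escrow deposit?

Cushion = 1 × $1,402.34 = $1,402.34
Trial balance (start $0, +$1,402.34 each month, − disbursements):
  Nov: +$1,402.34 − $3,707.16 → -$2,304.82
  Dec: +$1,402.34 − $2,149.56 → -$3,052.04
  Jan: +$1,402.34 → -$1,649.70
  Feb: +$1,402.34 → -$247.36
  Mar: +$1,402.34 − $2,149.56 → -$994.58
  Apr: +$1,402.34 → $407.76
  May: +$1,402.34 → $1,810.10
  Jun: +$1,402.34 − $2,149.56 → $1,062.88
  Jul: +$1,402.34 − $4,522.68 → -$2,057.46
  Aug: +$1,402.34 → -$655.12
  Sep: +$1,402.34 − $2,149.56 → -$1,402.34
  Oct: +$1,402.34 → $0.00
Lowest trial balance = -$3,052.04 (Dec)
Initial deposit = cushion − low point = $1,402.34 − (-$3,052.04) = $4,454.38

$4,454.38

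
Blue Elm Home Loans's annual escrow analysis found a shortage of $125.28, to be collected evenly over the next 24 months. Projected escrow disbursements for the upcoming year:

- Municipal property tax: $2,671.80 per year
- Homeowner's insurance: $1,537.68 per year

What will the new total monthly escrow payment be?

Municipal property tax: $2,671.80
Homeowner's insurance: $1,537.68
Combined annual = $2,671.80 + $1,537.68 = $4,209.48
Monthly escrow = $4,209.48 ÷ 12 = $350.79
Monthly shortage recovery: $125.28 ÷ 24 = $5.22
New monthly escrow = $350.79 + $5.22 = $356.01

$356.01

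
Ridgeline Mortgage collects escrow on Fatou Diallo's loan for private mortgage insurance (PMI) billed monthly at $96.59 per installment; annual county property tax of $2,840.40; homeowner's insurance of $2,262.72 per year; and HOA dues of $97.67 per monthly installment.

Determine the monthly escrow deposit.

Private mortgage insurance (PMI) — $96.59 × 12 = $1,159.08/yr
County property tax — $2,840.40/yr
Homeowner's insurance — $2,262.72/yr
HOA dues — $97.67 × 12 = $1,172.04/yr
Annual escrow total = $7,434.24
Monthly = $7,434.24 ÷ 12 = $619.52

$619.52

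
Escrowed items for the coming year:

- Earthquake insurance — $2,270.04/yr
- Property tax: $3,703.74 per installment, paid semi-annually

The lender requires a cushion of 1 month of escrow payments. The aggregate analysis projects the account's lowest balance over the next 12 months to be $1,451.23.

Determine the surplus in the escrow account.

$644.77

Earthquake insurance — $2,270.04 annually
Property tax — $3,703.74 × 2 = $7,407.48 annually
Yearly total = $2,270.04 + $7,407.48 = $9,677.52
Per month = $9,677.52 ÷ 12 = $806.46
Required reserve = 1 × $806.46 = $806.46
Surplus = $1,451.23 − $806.46 = $644.77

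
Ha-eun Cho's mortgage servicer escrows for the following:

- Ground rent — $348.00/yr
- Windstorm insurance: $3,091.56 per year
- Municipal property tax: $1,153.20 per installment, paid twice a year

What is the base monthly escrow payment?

$478.83

Ground rent — $348.00/yr
Windstorm insurance — $3,091.56/yr
Municipal property tax — $1,153.20 × 2 = $2,306.40/yr
Annual escrow total = $348.00 + $3,091.56 + $2,306.40 = $5,745.96
Monthly escrow = $5,745.96 / 12 = $478.83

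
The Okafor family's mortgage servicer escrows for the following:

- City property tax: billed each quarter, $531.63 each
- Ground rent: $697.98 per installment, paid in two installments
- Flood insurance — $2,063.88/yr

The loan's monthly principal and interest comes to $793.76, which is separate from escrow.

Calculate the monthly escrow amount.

City property tax: $531.63 × 4 = $2,126.52 per year
Ground rent: $697.98 × 2 = $1,395.96 per year
Flood insurance: $2,063.88 per year
Yearly total = $2,126.52 + $1,395.96 + $2,063.88 = $5,586.36
Monthly escrow = $5,586.36 ÷ 12 = $465.53

$465.53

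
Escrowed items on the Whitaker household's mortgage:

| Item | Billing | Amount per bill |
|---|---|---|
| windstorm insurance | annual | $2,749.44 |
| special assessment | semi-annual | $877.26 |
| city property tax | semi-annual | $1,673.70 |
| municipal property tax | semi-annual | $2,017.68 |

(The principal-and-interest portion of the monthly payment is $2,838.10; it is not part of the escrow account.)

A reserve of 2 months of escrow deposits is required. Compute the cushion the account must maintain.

Windstorm insurance — $2,749.44/yr
Special assessment — $877.26 × 2 = $1,754.52/yr
City property tax — $1,673.70 × 2 = $3,347.40/yr
Municipal property tax — $2,017.68 × 2 = $4,035.36/yr
Yearly total = $2,749.44 + $1,754.52 + $3,347.40 + $4,035.36 = $11,886.72
Monthly = $11,886.72 ÷ 12 = $990.56
Reserve = 2 × $990.56 = $1,981.12

$1,981.12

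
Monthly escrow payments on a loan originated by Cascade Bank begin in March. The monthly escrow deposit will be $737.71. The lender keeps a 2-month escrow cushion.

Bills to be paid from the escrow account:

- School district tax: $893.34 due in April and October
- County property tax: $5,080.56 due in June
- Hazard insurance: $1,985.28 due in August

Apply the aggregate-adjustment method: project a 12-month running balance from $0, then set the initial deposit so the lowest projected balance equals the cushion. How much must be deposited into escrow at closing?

$5,008.34

Cushion = 2 × $737.71 = $1,475.42
Trial balance (start $0, +$737.71 each month, − disbursements):
  Mar: +$737.71 → $737.71
  Apr: +$737.71 − $893.34 → $582.08
  May: +$737.71 → $1,319.79
  Jun: +$737.71 − $5,080.56 → -$3,023.06
  Jul: +$737.71 → -$2,285.35
  Aug: +$737.71 − $1,985.28 → -$3,532.92
  Sep: +$737.71 → -$2,795.21
  Oct: +$737.71 − $893.34 → -$2,950.84
  Nov: +$737.71 → -$2,213.13
  Dec: +$737.71 → -$1,475.42
  Jan: +$737.71 → -$737.71
  Feb: +$737.71 → $0.00
Lowest trial balance = -$3,532.92 (Aug)
Initial deposit = cushion − low point = $1,475.42 − (-$3,532.92) = $5,008.34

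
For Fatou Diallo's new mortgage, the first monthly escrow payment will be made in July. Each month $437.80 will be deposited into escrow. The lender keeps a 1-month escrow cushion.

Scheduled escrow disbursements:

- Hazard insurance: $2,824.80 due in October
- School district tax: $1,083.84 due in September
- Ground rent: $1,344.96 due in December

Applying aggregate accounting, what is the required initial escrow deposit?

$3,064.60

Cushion = 1 × $437.80 = $437.80
Trial balance (start $0, +$437.80 each month, − disbursements):
  Jul: +$437.80 → $437.80
  Aug: +$437.80 → $875.60
  Sep: +$437.80 − $1,083.84 → $229.56
  Oct: +$437.80 − $2,824.80 → -$2,157.44
  Nov: +$437.80 → -$1,719.64
  Dec: +$437.80 − $1,344.96 → -$2,626.80
  Jan: +$437.80 → -$2,189.00
  Feb: +$437.80 → -$1,751.20
  Mar: +$437.80 → -$1,313.40
  Apr: +$437.80 → -$875.60
  May: +$437.80 → -$437.80
  Jun: +$437.80 → $0.00
Lowest trial balance = -$2,626.80 (Dec)
Initial deposit = cushion − low point = $437.80 − (-$2,626.80) = $3,064.60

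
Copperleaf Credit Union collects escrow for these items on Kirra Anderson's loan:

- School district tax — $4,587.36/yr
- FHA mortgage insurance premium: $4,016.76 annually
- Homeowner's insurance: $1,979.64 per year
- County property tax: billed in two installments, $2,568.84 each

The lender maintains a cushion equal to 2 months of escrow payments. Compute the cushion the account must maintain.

$2,620.24

School district tax — $4,587.36 annually
FHA mortgage insurance premium — $4,016.76 annually
Homeowner's insurance — $1,979.64 annually
County property tax — $2,568.84 × 2 = $5,137.68 annually
Total annual escrow = $4,587.36 + $4,016.76 + $1,979.64 + $5,137.68 = $15,721.44
Base monthly escrow = $15,721.44 ÷ 12 = $1,310.12
Required cushion = 2 × $1,310.12 = $2,620.24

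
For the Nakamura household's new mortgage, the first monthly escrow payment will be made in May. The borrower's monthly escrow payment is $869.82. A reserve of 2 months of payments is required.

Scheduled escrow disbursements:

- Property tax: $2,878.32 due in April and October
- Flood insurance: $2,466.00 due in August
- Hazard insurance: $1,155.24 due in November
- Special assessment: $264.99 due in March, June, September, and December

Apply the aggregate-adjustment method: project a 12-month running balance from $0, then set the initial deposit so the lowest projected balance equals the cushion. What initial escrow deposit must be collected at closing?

$2,680.44

Cushion = 2 × $869.82 = $1,739.64
Trial balance (start $0, +$869.82 each month, − disbursements):
  May: +$869.82 → $869.82
  Jun: +$869.82 − $264.99 → $1,474.65
  Jul: +$869.82 → $2,344.47
  Aug: +$869.82 − $2,466.00 → $748.29
  Sep: +$869.82 − $264.99 → $1,353.12
  Oct: +$869.82 − $2,878.32 → -$655.38
  Nov: +$869.82 − $1,155.24 → -$940.80
  Dec: +$869.82 − $264.99 → -$335.97
  Jan: +$869.82 → $533.85
  Feb: +$869.82 → $1,403.67
  Mar: +$869.82 − $264.99 → $2,008.50
  Apr: +$869.82 − $2,878.32 → $0.00
Lowest trial balance = -$940.80 (Nov)
Initial deposit = cushion − low point = $1,739.64 − (-$940.80) = $2,680.44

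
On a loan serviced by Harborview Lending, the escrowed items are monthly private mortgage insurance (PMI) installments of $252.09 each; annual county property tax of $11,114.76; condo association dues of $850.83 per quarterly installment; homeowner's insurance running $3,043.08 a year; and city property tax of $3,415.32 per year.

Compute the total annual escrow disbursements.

Private mortgage insurance (PMI) — $252.09 × 12 = $3,025.08/yr
County property tax — $11,114.76/yr
Condo association dues — $850.83 × 4 = $3,403.32/yr
Homeowner's insurance — $3,043.08/yr
City property tax — $3,415.32/yr
Yearly total = $3,025.08 + $11,114.76 + $3,403.32 + $3,043.08 + $3,415.32 = $24,001.56

$24,001.56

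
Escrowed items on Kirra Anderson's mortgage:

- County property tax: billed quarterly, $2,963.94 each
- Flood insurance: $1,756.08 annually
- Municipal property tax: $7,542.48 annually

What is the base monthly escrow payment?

County property tax = $2,963.94 × 4 = $11,855.76 annually
Flood insurance = $1,756.08 annually
Municipal property tax = $7,542.48 annually
Combined annual = $11,855.76 + $1,756.08 + $7,542.48 = $21,154.32
Per month = $21,154.32 / 12 = $1,762.86

$1,762.86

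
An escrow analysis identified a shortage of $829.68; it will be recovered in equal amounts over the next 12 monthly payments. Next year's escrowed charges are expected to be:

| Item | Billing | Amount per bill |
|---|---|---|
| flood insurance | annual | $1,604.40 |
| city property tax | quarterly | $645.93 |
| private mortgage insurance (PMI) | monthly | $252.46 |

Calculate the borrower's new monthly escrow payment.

Flood insurance = $1,604.40
City property tax = $645.93 × 4 = $2,583.72
Private mortgage insurance (PMI) = $252.46 × 12 = $3,029.52
Total annual escrow = $7,217.64
Monthly = $7,217.64 ÷ 12 = $601.47
Monthly shortage recovery: $829.68 ÷ 12 = $69.14
New monthly escrow = $601.47 + $69.14 = $670.61

$670.61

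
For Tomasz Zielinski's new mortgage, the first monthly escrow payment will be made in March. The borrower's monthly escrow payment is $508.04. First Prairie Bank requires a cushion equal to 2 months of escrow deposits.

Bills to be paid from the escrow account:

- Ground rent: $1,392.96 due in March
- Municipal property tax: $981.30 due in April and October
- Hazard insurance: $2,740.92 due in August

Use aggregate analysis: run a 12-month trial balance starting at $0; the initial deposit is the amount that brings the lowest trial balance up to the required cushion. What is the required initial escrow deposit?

Cushion = 2 × $508.04 = $1,016.08
Trial balance (start $0, +$508.04 each month, − disbursements):
  Mar: +$508.04 − $1,392.96 → -$884.92
  Apr: +$508.04 − $981.30 → -$1,358.18
  May: +$508.04 → -$850.14
  Jun: +$508.04 → -$342.10
  Jul: +$508.04 → $165.94
  Aug: +$508.04 − $2,740.92 → -$2,066.94
  Sep: +$508.04 → -$1,558.90
  Oct: +$508.04 − $981.30 → -$2,032.16
  Nov: +$508.04 → -$1,524.12
  Dec: +$508.04 → -$1,016.08
  Jan: +$508.04 → -$508.04
  Feb: +$508.04 → $0.00
Lowest trial balance = -$2,066.94 (Aug)
Initial deposit = cushion − low point = $1,016.08 − (-$2,066.94) = $3,083.02

$3,083.02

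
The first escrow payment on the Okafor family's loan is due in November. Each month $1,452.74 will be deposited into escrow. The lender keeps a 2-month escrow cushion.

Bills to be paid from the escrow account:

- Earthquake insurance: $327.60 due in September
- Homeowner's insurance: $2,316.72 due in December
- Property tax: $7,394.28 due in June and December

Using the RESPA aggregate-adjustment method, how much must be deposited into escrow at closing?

$9,711.00

Cushion = 2 × $1,452.74 = $2,905.48
Trial balance (start $0, +$1,452.74 each month, − disbursements):
  Nov: +$1,452.74 → $1,452.74
  Dec: +$1,452.74 − $9,711.00 → -$6,805.52
  Jan: +$1,452.74 → -$5,352.78
  Feb: +$1,452.74 → -$3,900.04
  Mar: +$1,452.74 → -$2,447.30
  Apr: +$1,452.74 → -$994.56
  May: +$1,452.74 → $458.18
  Jun: +$1,452.74 − $7,394.28 → -$5,483.36
  Jul: +$1,452.74 → -$4,030.62
  Aug: +$1,452.74 → -$2,577.88
  Sep: +$1,452.74 − $327.60 → -$1,452.74
  Oct: +$1,452.74 → $0.00
Lowest trial balance = -$6,805.52 (Dec)
Initial deposit = cushion − low point = $2,905.48 − (-$6,805.52) = $9,711.00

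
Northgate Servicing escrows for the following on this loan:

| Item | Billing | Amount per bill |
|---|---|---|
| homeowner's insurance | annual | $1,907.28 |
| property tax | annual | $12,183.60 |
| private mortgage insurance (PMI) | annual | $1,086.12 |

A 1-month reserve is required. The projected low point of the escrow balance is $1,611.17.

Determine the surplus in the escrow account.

Homeowner's insurance = $1,907.28 per year
Property tax = $12,183.60 per year
Private mortgage insurance (PMI) = $1,086.12 per year
Total annual escrow = $1,907.28 + $12,183.60 + $1,086.12 = $15,177.00
Base monthly escrow = $15,177.00 ÷ 12 = $1,264.75
Required reserve = 1 × $1,264.75 = $1,264.75
Excess over cushion: $1,611.17 − $1,264.75 = $346.42

$346.42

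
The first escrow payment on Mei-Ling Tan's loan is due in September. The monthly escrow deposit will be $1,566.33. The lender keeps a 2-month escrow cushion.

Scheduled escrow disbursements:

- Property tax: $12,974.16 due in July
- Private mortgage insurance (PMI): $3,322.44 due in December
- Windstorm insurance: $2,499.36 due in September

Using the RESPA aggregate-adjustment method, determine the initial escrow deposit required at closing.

Cushion = 2 × $1,566.33 = $3,132.66
Trial balance (start $0, +$1,566.33 each month, − disbursements):
  Sep: +$1,566.33 − $2,499.36 → -$933.03
  Oct: +$1,566.33 → $633.30
  Nov: +$1,566.33 → $2,199.63
  Dec: +$1,566.33 − $3,322.44 → $443.52
  Jan: +$1,566.33 → $2,009.85
  Feb: +$1,566.33 → $3,576.18
  Mar: +$1,566.33 → $5,142.51
  Apr: +$1,566.33 → $6,708.84
  May: +$1,566.33 → $8,275.17
  Jun: +$1,566.33 → $9,841.50
  Jul: +$1,566.33 − $12,974.16 → -$1,566.33
  Aug: +$1,566.33 → $0.00
Lowest trial balance = -$1,566.33 (Jul)
Initial deposit = cushion − low point = $3,132.66 − (-$1,566.33) = $4,698.99

$4,698.99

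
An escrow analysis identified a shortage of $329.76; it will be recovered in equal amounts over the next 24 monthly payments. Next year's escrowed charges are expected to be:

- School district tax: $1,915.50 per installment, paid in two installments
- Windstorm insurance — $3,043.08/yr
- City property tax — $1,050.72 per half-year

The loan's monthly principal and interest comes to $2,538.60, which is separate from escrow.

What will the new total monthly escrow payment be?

$761.70

School district tax — $1,915.50 × 2 = $3,831.00 annually
Windstorm insurance — $3,043.08 annually
City property tax — $1,050.72 × 2 = $2,101.44 annually
Yearly total = $8,975.52
Base monthly escrow = $8,975.52 / 12 = $747.96
Shortage per month = $329.76 / 24 = $13.74
New monthly escrow = $747.96 + $13.74 = $761.70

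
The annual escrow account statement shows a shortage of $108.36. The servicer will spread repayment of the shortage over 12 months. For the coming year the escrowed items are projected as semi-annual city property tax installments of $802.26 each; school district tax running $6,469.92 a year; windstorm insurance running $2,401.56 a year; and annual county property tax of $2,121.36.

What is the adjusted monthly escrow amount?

City property tax — $802.26 × 2 = $1,604.52
School district tax — $6,469.92
Windstorm insurance — $2,401.56
County property tax — $2,121.36
Total annual escrow = $12,597.36
Base monthly escrow = $12,597.36 ÷ 12 = $1,049.78
Shortage per month = $108.36 ÷ 12 = $9.03
Adjusted monthly = $1,049.78 + $9.03 = $1,058.81

$1,058.81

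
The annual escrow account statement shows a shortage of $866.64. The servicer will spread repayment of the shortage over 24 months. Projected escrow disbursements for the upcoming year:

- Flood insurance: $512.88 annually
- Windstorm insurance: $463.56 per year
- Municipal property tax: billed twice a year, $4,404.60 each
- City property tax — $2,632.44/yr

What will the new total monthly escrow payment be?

Flood insurance — $512.88 per year
Windstorm insurance — $463.56 per year
Municipal property tax — $4,404.60 × 2 = $8,809.20 per year
City property tax — $2,632.44 per year
Total per year = $512.88 + $463.56 + $8,809.20 + $2,632.44 = $12,418.08
Monthly = $12,418.08 ÷ 12 = $1,034.84
Shortage spread = $866.64 / 24 = $36.11/mo
Adjusted monthly = $1,034.84 + $36.11 = $1,070.95

$1,070.95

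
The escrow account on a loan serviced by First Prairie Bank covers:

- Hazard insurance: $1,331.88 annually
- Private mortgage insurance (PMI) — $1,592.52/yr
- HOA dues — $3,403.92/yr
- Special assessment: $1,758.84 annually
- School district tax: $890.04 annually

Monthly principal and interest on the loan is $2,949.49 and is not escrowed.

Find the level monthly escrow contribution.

Hazard insurance = $1,331.88 annually
Private mortgage insurance (PMI) = $1,592.52 annually
HOA dues = $3,403.92 annually
Special assessment = $1,758.84 annually
School district tax = $890.04 annually
Combined annual = $1,331.88 + $1,592.52 + $3,403.92 + $1,758.84 + $890.04 = $8,977.20
Monthly escrow = $8,977.20 ÷ 12 = $748.10

$748.10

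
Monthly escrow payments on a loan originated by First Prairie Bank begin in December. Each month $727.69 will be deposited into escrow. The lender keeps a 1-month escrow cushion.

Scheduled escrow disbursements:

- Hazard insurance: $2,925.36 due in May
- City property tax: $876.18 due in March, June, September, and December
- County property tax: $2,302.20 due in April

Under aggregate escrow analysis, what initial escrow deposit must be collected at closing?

$3,489.96

Cushion = 1 × $727.69 = $727.69
Trial balance (start $0, +$727.69 each month, − disbursements):
  Dec: +$727.69 − $876.18 → -$148.49
  Jan: +$727.69 → $579.20
  Feb: +$727.69 → $1,306.89
  Mar: +$727.69 − $876.18 → $1,158.40
  Apr: +$727.69 − $2,302.20 → -$416.11
  May: +$727.69 − $2,925.36 → -$2,613.78
  Jun: +$727.69 − $876.18 → -$2,762.27
  Jul: +$727.69 → -$2,034.58
  Aug: +$727.69 → -$1,306.89
  Sep: +$727.69 − $876.18 → -$1,455.38
  Oct: +$727.69 → -$727.69
  Nov: +$727.69 → $0.00
Lowest trial balance = -$2,762.27 (Jun)
Initial deposit = cushion − low point = $727.69 − (-$2,762.27) = $3,489.96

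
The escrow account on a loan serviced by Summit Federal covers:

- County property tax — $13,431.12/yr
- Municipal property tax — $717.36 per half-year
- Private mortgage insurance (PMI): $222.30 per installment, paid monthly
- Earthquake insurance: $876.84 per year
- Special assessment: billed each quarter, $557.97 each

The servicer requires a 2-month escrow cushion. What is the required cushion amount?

County property tax — $13,431.12 annually
Municipal property tax — $717.36 × 2 = $1,434.72 annually
Private mortgage insurance (PMI) — $222.30 × 12 = $2,667.60 annually
Earthquake insurance — $876.84 annually
Special assessment — $557.97 × 4 = $2,231.88 annually
Total per year = $13,431.12 + $1,434.72 + $2,667.60 + $876.84 + $2,231.88 = $20,642.16
Monthly escrow = $20,642.16 / 12 = $1,720.18
Cushion = 2 × $1,720.18 = $3,440.36

$3,440.36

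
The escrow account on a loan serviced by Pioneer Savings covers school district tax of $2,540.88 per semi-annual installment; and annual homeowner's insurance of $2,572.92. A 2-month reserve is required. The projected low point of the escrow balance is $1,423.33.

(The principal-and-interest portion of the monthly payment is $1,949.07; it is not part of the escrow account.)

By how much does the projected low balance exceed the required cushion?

School district tax = $2,540.88 × 2 = $5,081.76
Homeowner's insurance = $2,572.92
Combined annual = $5,081.76 + $2,572.92 = $7,654.68
Monthly escrow = $7,654.68 ÷ 12 = $637.89
Cushion = 2 × $637.89 = $1,275.78
Surplus = $1,423.33 − $1,275.78 = $147.55

$147.55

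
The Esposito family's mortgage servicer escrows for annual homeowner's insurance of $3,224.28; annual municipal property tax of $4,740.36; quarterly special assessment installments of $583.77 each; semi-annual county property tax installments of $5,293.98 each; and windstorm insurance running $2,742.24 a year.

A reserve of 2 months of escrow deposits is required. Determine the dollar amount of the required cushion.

$3,938.32

Homeowner's insurance — $3,224.28 per year
Municipal property tax — $4,740.36 per year
Special assessment — $583.77 × 4 = $2,335.08 per year
County property tax — $5,293.98 × 2 = $10,587.96 per year
Windstorm insurance — $2,742.24 per year
Annual escrow total = $3,224.28 + $4,740.36 + $2,335.08 + $10,587.96 + $2,742.24 = $23,629.92
Per month = $23,629.92 ÷ 12 = $1,969.16
Reserve = 2 × $1,969.16 = $3,938.32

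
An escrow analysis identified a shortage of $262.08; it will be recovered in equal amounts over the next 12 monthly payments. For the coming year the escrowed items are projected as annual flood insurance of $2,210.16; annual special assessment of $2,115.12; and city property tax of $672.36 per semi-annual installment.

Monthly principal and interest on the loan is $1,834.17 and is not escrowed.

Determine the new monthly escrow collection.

Flood insurance: $2,210.16
Special assessment: $2,115.12
City property tax: $672.36 × 2 = $1,344.72
Total per year = $2,210.16 + $2,115.12 + $1,344.72 = $5,670.00
Monthly escrow = $5,670.00 ÷ 12 = $472.50
Shortage per month = $262.08 / 12 = $21.84
Adjusted monthly = $472.50 + $21.84 = $494.34

$494.34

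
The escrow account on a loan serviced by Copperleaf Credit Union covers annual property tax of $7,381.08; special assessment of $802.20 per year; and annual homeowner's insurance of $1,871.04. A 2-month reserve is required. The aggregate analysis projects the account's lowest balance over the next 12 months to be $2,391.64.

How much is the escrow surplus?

$715.92

Property tax: $7,381.08 annually
Special assessment: $802.20 annually
Homeowner's insurance: $1,871.04 annually
Combined annual = $10,054.32
Base monthly escrow = $10,054.32 ÷ 12 = $837.86
Required reserve = 2 × $837.86 = $1,675.72
Excess over cushion: $2,391.64 − $1,675.72 = $715.92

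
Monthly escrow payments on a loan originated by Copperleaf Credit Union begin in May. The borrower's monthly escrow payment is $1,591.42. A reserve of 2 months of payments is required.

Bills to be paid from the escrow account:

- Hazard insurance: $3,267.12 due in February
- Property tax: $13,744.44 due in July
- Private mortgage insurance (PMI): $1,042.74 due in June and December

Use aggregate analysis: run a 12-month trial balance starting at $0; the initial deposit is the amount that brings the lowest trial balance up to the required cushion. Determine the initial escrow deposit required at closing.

Cushion = 2 × $1,591.42 = $3,182.84
Trial balance (start $0, +$1,591.42 each month, − disbursements):
  May: +$1,591.42 → $1,591.42
  Jun: +$1,591.42 − $1,042.74 → $2,140.10
  Jul: +$1,591.42 − $13,744.44 → -$10,012.92
  Aug: +$1,591.42 → -$8,421.50
  Sep: +$1,591.42 → -$6,830.08
  Oct: +$1,591.42 → -$5,238.66
  Nov: +$1,591.42 → -$3,647.24
  Dec: +$1,591.42 − $1,042.74 → -$3,098.56
  Jan: +$1,591.42 → -$1,507.14
  Feb: +$1,591.42 − $3,267.12 → -$3,182.84
  Mar: +$1,591.42 → -$1,591.42
  Apr: +$1,591.42 → $0.00
Lowest trial balance = -$10,012.92 (Jul)
Initial deposit = cushion − low point = $3,182.84 − (-$10,012.92) = $13,195.76

$13,195.76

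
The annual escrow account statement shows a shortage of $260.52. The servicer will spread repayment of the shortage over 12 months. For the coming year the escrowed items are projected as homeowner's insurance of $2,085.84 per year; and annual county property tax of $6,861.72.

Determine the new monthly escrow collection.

$767.34

Homeowner's insurance — $2,085.84 annually
County property tax — $6,861.72 annually
Yearly total = $8,947.56
Per month = $8,947.56 ÷ 12 = $745.63
Shortage spread = $260.52 ÷ 12 = $21.71/mo
New monthly escrow = $745.63 + $21.71 = $767.34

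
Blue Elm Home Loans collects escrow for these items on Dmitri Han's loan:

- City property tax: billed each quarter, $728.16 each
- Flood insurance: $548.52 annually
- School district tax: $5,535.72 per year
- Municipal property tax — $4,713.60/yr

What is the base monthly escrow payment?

$1,142.54

City property tax = $728.16 × 4 = $2,912.64/yr
Flood insurance = $548.52/yr
School district tax = $5,535.72/yr
Municipal property tax = $4,713.60/yr
Annual escrow total = $13,710.48
Monthly escrow = $13,710.48 / 12 = $1,142.54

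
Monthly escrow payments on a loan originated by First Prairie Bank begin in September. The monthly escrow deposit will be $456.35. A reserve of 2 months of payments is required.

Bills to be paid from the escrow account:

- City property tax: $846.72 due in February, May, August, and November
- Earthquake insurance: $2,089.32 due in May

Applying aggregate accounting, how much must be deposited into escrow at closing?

Cushion = 2 × $456.35 = $912.70
Trial balance (start $0, +$456.35 each month, − disbursements):
  Sep: +$456.35 → $456.35
  Oct: +$456.35 → $912.70
  Nov: +$456.35 − $846.72 → $522.33
  Dec: +$456.35 → $978.68
  Jan: +$456.35 → $1,435.03
  Feb: +$456.35 − $846.72 → $1,044.66
  Mar: +$456.35 → $1,501.01
  Apr: +$456.35 → $1,957.36
  May: +$456.35 − $2,936.04 → -$522.33
  Jun: +$456.35 → -$65.98
  Jul: +$456.35 → $390.37
  Aug: +$456.35 − $846.72 → $0.00
Lowest trial balance = -$522.33 (May)
Initial deposit = cushion − low point = $912.70 − (-$522.33) = $1,435.03

$1,435.03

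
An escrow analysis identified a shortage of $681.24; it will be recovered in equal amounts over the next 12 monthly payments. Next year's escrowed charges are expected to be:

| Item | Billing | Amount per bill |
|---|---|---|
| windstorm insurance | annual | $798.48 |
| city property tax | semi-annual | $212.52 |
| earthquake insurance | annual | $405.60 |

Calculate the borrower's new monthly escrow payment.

$192.53

Windstorm insurance = $798.48/yr
City property tax = $212.52 × 2 = $425.04/yr
Earthquake insurance = $405.60/yr
Annual escrow total = $798.48 + $425.04 + $405.60 = $1,629.12
Per month = $1,629.12 / 12 = $135.76
Shortage spread = $681.24 ÷ 12 = $56.77/mo
New monthly escrow = $135.76 + $56.77 = $192.53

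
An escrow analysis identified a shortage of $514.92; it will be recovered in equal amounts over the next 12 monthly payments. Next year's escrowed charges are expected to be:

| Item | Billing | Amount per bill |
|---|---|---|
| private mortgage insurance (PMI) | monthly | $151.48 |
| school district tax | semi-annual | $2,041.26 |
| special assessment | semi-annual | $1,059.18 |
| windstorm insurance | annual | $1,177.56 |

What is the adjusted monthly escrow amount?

Private mortgage insurance (PMI): $151.48 × 12 = $1,817.76
School district tax: $2,041.26 × 2 = $4,082.52
Special assessment: $1,059.18 × 2 = $2,118.36
Windstorm insurance: $1,177.56
Yearly total = $1,817.76 + $4,082.52 + $2,118.36 + $1,177.56 = $9,196.20
Per month = $9,196.20 ÷ 12 = $766.35
Shortage spread = $514.92 ÷ 12 = $42.91/mo
Adjusted monthly = $766.35 + $42.91 = $809.26

$809.26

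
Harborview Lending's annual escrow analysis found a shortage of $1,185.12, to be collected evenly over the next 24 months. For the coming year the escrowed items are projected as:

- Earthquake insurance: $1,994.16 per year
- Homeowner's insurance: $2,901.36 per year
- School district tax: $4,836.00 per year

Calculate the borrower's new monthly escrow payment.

$860.34

Earthquake insurance — $1,994.16/yr
Homeowner's insurance — $2,901.36/yr
School district tax — $4,836.00/yr
Yearly total = $1,994.16 + $2,901.36 + $4,836.00 = $9,731.52
Per month = $9,731.52 / 12 = $810.96
Shortage per month = $1,185.12 ÷ 24 = $49.38
New monthly escrow = $810.96 + $49.38 = $860.34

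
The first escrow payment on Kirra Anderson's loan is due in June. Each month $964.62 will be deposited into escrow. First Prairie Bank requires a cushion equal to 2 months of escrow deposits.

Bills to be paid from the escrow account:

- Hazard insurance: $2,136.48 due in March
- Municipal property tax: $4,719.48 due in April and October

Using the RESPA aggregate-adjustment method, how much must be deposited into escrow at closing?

Cushion = 2 × $964.62 = $1,929.24
Trial balance (start $0, +$964.62 each month, − disbursements):
  Jun: +$964.62 → $964.62
  Jul: +$964.62 → $1,929.24
  Aug: +$964.62 → $2,893.86
  Sep: +$964.62 → $3,858.48
  Oct: +$964.62 − $4,719.48 → $103.62
  Nov: +$964.62 → $1,068.24
  Dec: +$964.62 → $2,032.86
  Jan: +$964.62 → $2,997.48
  Feb: +$964.62 → $3,962.10
  Mar: +$964.62 − $2,136.48 → $2,790.24
  Apr: +$964.62 − $4,719.48 → -$964.62
  May: +$964.62 → $0.00
Lowest trial balance = -$964.62 (Apr)
Initial deposit = cushion − low point = $1,929.24 − (-$964.62) = $2,893.86

$2,893.86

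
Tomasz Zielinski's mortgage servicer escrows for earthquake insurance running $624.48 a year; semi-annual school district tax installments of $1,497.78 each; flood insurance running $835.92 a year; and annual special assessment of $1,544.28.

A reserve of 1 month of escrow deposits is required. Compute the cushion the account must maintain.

$500.02

Earthquake insurance = $624.48
School district tax = $1,497.78 × 2 = $2,995.56
Flood insurance = $835.92
Special assessment = $1,544.28
Combined annual = $624.48 + $2,995.56 + $835.92 + $1,544.28 = $6,000.24
Monthly escrow = $6,000.24 ÷ 12 = $500.02
Required cushion = 1 × $500.02 = $500.02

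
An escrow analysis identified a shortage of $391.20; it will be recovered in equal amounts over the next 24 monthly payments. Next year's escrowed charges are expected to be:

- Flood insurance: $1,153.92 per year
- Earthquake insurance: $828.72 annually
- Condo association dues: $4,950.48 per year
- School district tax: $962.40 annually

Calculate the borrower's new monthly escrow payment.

$674.26

Flood insurance — $1,153.92
Earthquake insurance — $828.72
Condo association dues — $4,950.48
School district tax — $962.40
Total annual escrow = $7,895.52
Monthly = $7,895.52 ÷ 12 = $657.96
Monthly shortage recovery: $391.20 / 24 = $16.30
Adjusted monthly = $657.96 + $16.30 = $674.26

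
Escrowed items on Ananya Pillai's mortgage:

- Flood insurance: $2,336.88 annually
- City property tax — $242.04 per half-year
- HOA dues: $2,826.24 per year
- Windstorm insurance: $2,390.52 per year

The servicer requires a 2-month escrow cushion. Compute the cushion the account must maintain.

Flood insurance — $2,336.88 annually
City property tax — $242.04 × 2 = $484.08 annually
HOA dues — $2,826.24 annually
Windstorm insurance — $2,390.52 annually
Yearly total = $2,336.88 + $484.08 + $2,826.24 + $2,390.52 = $8,037.72
Per month = $8,037.72 ÷ 12 = $669.81
Reserve = 2 × $669.81 = $1,339.62

$1,339.62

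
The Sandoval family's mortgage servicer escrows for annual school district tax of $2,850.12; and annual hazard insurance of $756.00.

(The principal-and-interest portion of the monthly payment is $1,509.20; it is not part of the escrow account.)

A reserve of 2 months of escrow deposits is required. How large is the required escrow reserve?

School district tax — $2,850.12/yr
Hazard insurance — $756.00/yr
Yearly total = $2,850.12 + $756.00 = $3,606.12
Monthly escrow = $3,606.12 / 12 = $300.51
Required cushion = 2 × $300.51 = $601.02

$601.02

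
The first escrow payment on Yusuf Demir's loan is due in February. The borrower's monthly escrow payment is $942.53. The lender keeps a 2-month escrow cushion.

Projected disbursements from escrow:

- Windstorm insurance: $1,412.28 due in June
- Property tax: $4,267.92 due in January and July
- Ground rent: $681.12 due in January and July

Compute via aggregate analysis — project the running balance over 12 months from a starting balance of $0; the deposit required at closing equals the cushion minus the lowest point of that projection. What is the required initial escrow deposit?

$2,591.20

Cushion = 2 × $942.53 = $1,885.06
Trial balance (start $0, +$942.53 each month, − disbursements):
  Feb: +$942.53 → $942.53
  Mar: +$942.53 → $1,885.06
  Apr: +$942.53 → $2,827.59
  May: +$942.53 → $3,770.12
  Jun: +$942.53 − $1,412.28 → $3,300.37
  Jul: +$942.53 − $4,949.04 → -$706.14
  Aug: +$942.53 → $236.39
  Sep: +$942.53 → $1,178.92
  Oct: +$942.53 → $2,121.45
  Nov: +$942.53 → $3,063.98
  Dec: +$942.53 → $4,006.51
  Jan: +$942.53 − $4,949.04 → $0.00
Lowest trial balance = -$706.14 (Jul)
Initial deposit = cushion − low point = $1,885.06 − (-$706.14) = $2,591.20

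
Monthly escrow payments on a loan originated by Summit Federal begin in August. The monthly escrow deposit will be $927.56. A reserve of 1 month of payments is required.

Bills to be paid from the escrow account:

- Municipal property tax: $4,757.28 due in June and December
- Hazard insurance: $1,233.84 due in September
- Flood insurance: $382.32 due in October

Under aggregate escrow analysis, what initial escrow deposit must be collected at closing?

$2,663.20

Cushion = 1 × $927.56 = $927.56
Trial balance (start $0, +$927.56 each month, − disbursements):
  Aug: +$927.56 → $927.56
  Sep: +$927.56 − $1,233.84 → $621.28
  Oct: +$927.56 − $382.32 → $1,166.52
  Nov: +$927.56 → $2,094.08
  Dec: +$927.56 − $4,757.28 → -$1,735.64
  Jan: +$927.56 → -$808.08
  Feb: +$927.56 → $119.48
  Mar: +$927.56 → $1,047.04
  Apr: +$927.56 → $1,974.60
  May: +$927.56 → $2,902.16
  Jun: +$927.56 − $4,757.28 → -$927.56
  Jul: +$927.56 → $0.00
Lowest trial balance = -$1,735.64 (Dec)
Initial deposit = cushion − low point = $927.56 − (-$1,735.64) = $2,663.20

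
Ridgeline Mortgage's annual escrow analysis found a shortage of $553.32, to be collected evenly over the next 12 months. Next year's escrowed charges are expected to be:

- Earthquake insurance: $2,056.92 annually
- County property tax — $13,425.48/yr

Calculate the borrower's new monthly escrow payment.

$1,336.31

Earthquake insurance: $2,056.92
County property tax: $13,425.48
Annual escrow total = $15,482.40
Per month = $15,482.40 / 12 = $1,290.20
Shortage per month = $553.32 / 12 = $46.11
New monthly escrow = $1,290.20 + $46.11 = $1,336.31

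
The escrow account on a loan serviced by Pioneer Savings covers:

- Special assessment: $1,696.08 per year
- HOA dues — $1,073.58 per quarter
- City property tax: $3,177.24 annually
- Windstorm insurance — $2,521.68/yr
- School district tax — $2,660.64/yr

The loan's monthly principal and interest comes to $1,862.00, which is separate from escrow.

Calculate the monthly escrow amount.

$1,195.83

Special assessment = $1,696.08
HOA dues = $1,073.58 × 4 = $4,294.32
City property tax = $3,177.24
Windstorm insurance = $2,521.68
School district tax = $2,660.64
Total annual escrow = $1,696.08 + $4,294.32 + $3,177.24 + $2,521.68 + $2,660.64 = $14,349.96
Monthly = $14,349.96 / 12 = $1,195.83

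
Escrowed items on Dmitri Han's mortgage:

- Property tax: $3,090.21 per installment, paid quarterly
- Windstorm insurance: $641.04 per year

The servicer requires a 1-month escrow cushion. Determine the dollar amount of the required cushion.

Property tax — $3,090.21 × 4 = $12,360.84 annually
Windstorm insurance — $641.04 annually
Combined annual = $13,001.88
Per month = $13,001.88 ÷ 12 = $1,083.49
Cushion = 1 × $1,083.49 = $1,083.49

$1,083.49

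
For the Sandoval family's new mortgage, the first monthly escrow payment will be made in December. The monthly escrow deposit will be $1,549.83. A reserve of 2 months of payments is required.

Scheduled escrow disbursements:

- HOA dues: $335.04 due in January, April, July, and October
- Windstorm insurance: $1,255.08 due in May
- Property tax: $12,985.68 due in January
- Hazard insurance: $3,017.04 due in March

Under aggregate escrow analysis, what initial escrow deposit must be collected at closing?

$13,320.72

Cushion = 2 × $1,549.83 = $3,099.66
Trial balance (start $0, +$1,549.83 each month, − disbursements):
  Dec: +$1,549.83 → $1,549.83
  Jan: +$1,549.83 − $13,320.72 → -$10,221.06
  Feb: +$1,549.83 → -$8,671.23
  Mar: +$1,549.83 − $3,017.04 → -$10,138.44
  Apr: +$1,549.83 − $335.04 → -$8,923.65
  May: +$1,549.83 − $1,255.08 → -$8,628.90
  Jun: +$1,549.83 → -$7,079.07
  Jul: +$1,549.83 − $335.04 → -$5,864.28
  Aug: +$1,549.83 → -$4,314.45
  Sep: +$1,549.83 → -$2,764.62
  Oct: +$1,549.83 − $335.04 → -$1,549.83
  Nov: +$1,549.83 → $0.00
Lowest trial balance = -$10,221.06 (Jan)
Initial deposit = cushion − low point = $3,099.66 − (-$10,221.06) = $13,320.72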